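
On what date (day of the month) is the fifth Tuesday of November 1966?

29

November 1, 1966 is a Tuesday, so the first Tuesday is the 1st.
The fifth Tuesday is 1 + 28 = 29.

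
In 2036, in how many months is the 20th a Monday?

1

Check the 20th of each month of 2036: Jan 20: Sun, Feb 20: Wed, Mar 20: Thu, Apr 20: Sun, May 20: Tue, Jun 20: Fri, Jul 20: Sun, Aug 20: Wed, Sep 20: Sat, Oct 20: Mon, Nov 20: Thu, Dec 20: Sat.
Monday occurs in October — 1 month.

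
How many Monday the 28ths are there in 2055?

Check the 28th of each month of 2055: Jan 28: Thu, Feb 28: Sun, Mar 28: Sun, Apr 28: Wed, May 28: Fri, Jun 28: Mon, Jul 28: Wed, Aug 28: Sat, Sep 28: Tue, Oct 28: Thu, Nov 28: Sun, Dec 28: Tue.
Monday occurs in June — 1 month.

1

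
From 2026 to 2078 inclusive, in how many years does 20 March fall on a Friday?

Track 20 March's weekday year by year (advancing +1, or +2 across a Feb 29):
  2026: Fri ✓  2027: Sat (+1)  2028: Mon (+2)  2029: Tue (+1)  2030: Wed (+1)
  2031: Thu (+1)  2032: Sat (+2)  2033: Sun (+1)  2034: Mon (+1)  2035: Tue (+1)
  2036: Thu (+2)  2037: Fri (+1) ✓  2038: Sat (+1)  2039: Sun (+1)  … (25 more years) …
  2065: Fri (+1) ✓  2066: Sat (+1)  2067: Sun (+1)  2068: Tue (+2)  2069: Wed (+1)
  2070: Thu (+1)  2071: Fri (+1) ✓  2072: Sun (+2)  2073: Mon (+1)  2074: Tue (+1)
  2075: Wed (+1)  2076: Fri (+2) ✓  2077: Sat (+1)  2078: Sun (+1)
Friday years: 2026, 2037, 2043, 2048, 2054, 2065, 2071, 2076 — 8 in total.

8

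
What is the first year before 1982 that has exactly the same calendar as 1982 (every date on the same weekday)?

Two years share a calendar iff Jan 1 falls on the same weekday and both are leap or both are common. 1982: Jan 1 is Friday, common year.
1981: Jan 1 Thursday, common
1980: Jan 1 Tuesday, leap
1979: Jan 1 Monday, common
1978: Jan 1 Sunday, common
1977: Jan 1 Saturday, common
1976: Jan 1 Thursday, leap
1975: Jan 1 Wednesday, common
1974: Jan 1 Tuesday, common
1973: Jan 1 Monday, common
1972: Jan 1 Saturday, leap
1971: Jan 1 Friday, common
1971 matches on both conditions.

1971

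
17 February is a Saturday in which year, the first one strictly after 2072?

From one year to the next, a fixed date's weekday advances by 1, or by 2 when a Feb 29 lies between the two dates.
2072: February 17 is Wednesday.
2073: Friday (+2)
2074: Saturday (+1)
17 February falls on a Saturday in 2074.

2074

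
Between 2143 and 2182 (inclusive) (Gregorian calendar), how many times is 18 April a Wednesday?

5

Track 18 April's weekday year by year (advancing +1, or +2 across a Feb 29):
  2143: Thu  2144: Sat (+2)  2145: Sun (+1)  2146: Mon (+1)  2147: Tue (+1)
  2148: Thu (+2)  2149: Fri (+1)  2150: Sat (+1)  2151: Sun (+1)  2152: Tue (+2)
  2153: Wed (+1) ✓  2154: Thu (+1)  2155: Fri (+1)  2156: Sun (+2)  … (12 more years) …
  2169: Tue (+1)  2170: Wed (+1) ✓  2171: Thu (+1)  2172: Sat (+2)  2173: Sun (+1)
  2174: Mon (+1)  2175: Tue (+1)  2176: Thu (+2)  2177: Fri (+1)  2178: Sat (+1)
  2179: Sun (+1)  2180: Tue (+2)  2181: Wed (+1) ✓  2182: Thu (+1)
Wednesday years: 2153, 2159, 2164, 2170, 2181 — 5 in total.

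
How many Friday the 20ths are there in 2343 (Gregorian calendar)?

1

Check the 20th of each month of 2343: Jan 20: Wed, Feb 20: Sat, Mar 20: Sat, Apr 20: Tue, May 20: Thu, Jun 20: Sun, Jul 20: Tue, Aug 20: Fri, Sep 20: Mon, Oct 20: Wed, Nov 20: Sat, Dec 20: Mon.
Friday occurs in August — 1 month.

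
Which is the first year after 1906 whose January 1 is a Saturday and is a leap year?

Jan 1 advances by 2 weekdays after a leap year and by 1 after a common year.
1906: Jan 1 is Monday.
1907: Tuesday
1908: Wednesday (leap)
1909: Friday
1910: Saturday
1911: Sunday
1912: Monday (leap)
1913: Wednesday
1914: Thursday
1915: Friday
1916: Saturday (leap)
1916 begins on a Saturday and is a leap year.

1916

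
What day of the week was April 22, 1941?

Tuesday

January 1, 1941 is a Wednesday.
April 22 is day 112 of the year, i.e. 111 days after Jan 1.
111 mod 7 = 6, so advance 6 weekdays from Wednesday: Tuesday.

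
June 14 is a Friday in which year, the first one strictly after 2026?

From one year to the next, a fixed date's weekday advances by 1, or by 2 when a Feb 29 lies between the two dates.
2026: June 14 is Sunday.
2027: Monday (+1)
2028: Wednesday (+2)
2029: Thursday (+1)
2030: Friday (+1)
June 14 falls on a Friday in 2030.

2030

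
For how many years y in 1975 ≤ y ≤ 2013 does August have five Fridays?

August has 31 days; it has five Fridays when Friday falls among the first (month-length − 28) days — i.e. when August 1 is one of Friday/Thursday/Wednesday.
August 1 by year: 1975:Fri✓ 1976:Sun 1977:Mon 1978:Tue 1979:Wed✓ 1980:Fri✓ 1981:Sat 1982:Sun 1983:Mon 1984:Wed✓ 1985:Thu✓ 1986:Fri✓ 1987:Sat 1988:Mon 1989:Tue …(9 more)… 1999:Sun 2000:Tue 2001:Wed✓ 2002:Thu✓ 2003:Fri✓ 2004:Sun 2005:Mon 2006:Tue 2007:Wed✓ 2008:Fri✓ 2009:Sat 2010:Sun 2011:Mon 2012:Wed✓ 2013:Thu✓
Years with five Fridays: 1975, 1979, 1980, 1984, 1985, 1986, 1990, 1991, 1996, 1997, 2001, 2002, 2003, 2007, 2008, 2012, 2013 → 17.

17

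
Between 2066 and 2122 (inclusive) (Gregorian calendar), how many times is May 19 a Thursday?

9

Track May 19's weekday year by year (advancing +1, or +2 across a Feb 29):
  2066: Wed  2067: Thu (+1) ✓  2068: Sat (+2)  2069: Sun (+1)  2070: Mon (+1)
  2071: Tue (+1)  2072: Thu (+2) ✓  2073: Fri (+1)  2074: Sat (+1)  2075: Sun (+1)
  2076: Tue (+2)  2077: Wed (+1)  2078: Thu (+1) ✓  2079: Fri (+1)  … (29 more years) …
  2109: Sun (+1)  2110: Mon (+1)  2111: Tue (+1)  2112: Thu (+2) ✓  2113: Fri (+1)
  2114: Sat (+1)  2115: Sun (+1)  2116: Tue (+2)  2117: Wed (+1)  2118: Thu (+1) ✓
  2119: Fri (+1)  2120: Sun (+2)  2121: Mon (+1)  2122: Tue (+1)
Thursday years: 2067, 2072, 2078, 2089, 2095, 2101, 2107, 2112, 2118 — 9 in total.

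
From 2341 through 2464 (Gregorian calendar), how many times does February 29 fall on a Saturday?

Leap years in 2341–2464: 31 of them.
Feb 29 weekday advances by 5 (mod 7) from one leap year to the next four years later (or differs when a century non-leap intervenes).
Leap-day weekdays: 2344:Tue 2348:Sun 2352:Fri 2356:Wed 2360:Mon 2364:Sat✓ 2368:Thu 2372:Tue 2376:Sun 2380:Fri 2384:Wed 2388:Mon 2392:Sat✓ …(5 more)… 2416:Mon 2420:Sat✓ 2424:Thu 2428:Tue 2432:Sun 2436:Fri 2440:Wed 2444:Mon 2448:Sat✓ 2452:Thu 2456:Tue 2460:Sun 2464:Fri
Saturday: 2364, 2392, 2420, 2448 → 4.

4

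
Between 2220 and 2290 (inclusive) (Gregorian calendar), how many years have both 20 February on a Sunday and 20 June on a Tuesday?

Check each year's weekday for 20 February and 20 June:
  2220: Sun/Tue ✓  2221: Tue/Wed  2222: Wed/Thu  2223: Thu/Fri  2224: Fri/Sun  2225: Sun/Mon  2226: Mon/Tue  2227: Tue/Wed  2228: Wed/Fri  2229: Fri/Sat  2230: Sat/Sun  2231: Sun/Mon  2232: Mon/Wed  2233: Wed/Thu  …(43 more)…  2277: Tue/Wed  2278: Wed/Thu  2279: Thu/Fri  2280: Fri/Sun  2281: Sun/Mon  2282: Mon/Tue  2283: Tue/Wed  2284: Wed/Fri  2285: Fri/Sat  2286: Sat/Sun  2287: Sun/Mon  2288: Mon/Wed  2289: Wed/Thu  2290: Thu/Fri
Both conditions hold in: 2220, 2248, 2276 — 3.

3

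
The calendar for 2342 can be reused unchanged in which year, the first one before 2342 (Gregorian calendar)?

Two years share a calendar iff Jan 1 falls on the same weekday and both are leap or both are common. 2342: Jan 1 is Thursday, common year.
2341: Jan 1 Wednesday, common
2340: Jan 1 Monday, leap
2339: Jan 1 Sunday, common
2338: Jan 1 Saturday, common
2337: Jan 1 Friday, common
2336: Jan 1 Wednesday, leap
2335: Jan 1 Tuesday, common
2334: Jan 1 Monday, common
2333: Jan 1 Sunday, common
2332: Jan 1 Friday, leap
2331: Jan 1 Thursday, common
2331 matches on both conditions.

2331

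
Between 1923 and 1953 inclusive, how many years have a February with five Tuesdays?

February has 28 days (29 in leap years); it has five Tuesdays when Tuesday falls among the first (month-length − 28) days — i.e. when February 1 is Tuesday in a leap year (never in a common year).
February 1 by year: 1923:Thu 1924:Fri 1925:Sun 1926:Mon 1927:Tue 1928:Wed 1929:Fri 1930:Sat 1931:Sun 1932:Mon 1933:Wed 1934:Thu 1935:Fri 1936:Sat 1937:Mon 1938:Tue 1939:Wed 1940:Thu 1941:Sat 1942:Sun 1943:Mon 1944:Tue✓ 1945:Thu 1946:Fri 1947:Sat 1948:Sun 1949:Tue 1950:Wed 1951:Thu 1952:Fri 1953:Sun
Years with five Tuesdays: 1944 → 1.

1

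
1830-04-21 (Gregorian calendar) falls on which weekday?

January 1, 1830 is a Friday.
April 21 is day 111 of the year, i.e. 110 days after Jan 1.
110 mod 7 = 5, so advance 5 weekdays from Friday: Wednesday.

Wednesday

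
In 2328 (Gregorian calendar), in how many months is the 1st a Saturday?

2

Check the 1st of each month of 2328: Jan 1: Sun, Feb 1: Wed, Mar 1: Thu, Apr 1: Sun, May 1: Tue, Jun 1: Fri, Jul 1: Sun, Aug 1: Wed, Sep 1: Sat, Oct 1: Mon, Nov 1: Thu, Dec 1: Sat.
Saturday occurs in September, December — 2 months.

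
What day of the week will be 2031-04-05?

January 1, 2031 is a Wednesday.
April 5 is day 95 of the year, i.e. 94 days after Jan 1.
94 mod 7 = 3, so advance 3 weekdays from Wednesday: Saturday.

Saturday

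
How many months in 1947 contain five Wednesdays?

A month of length L has five Wednesdays iff its first Wednesday is on day ≤ L−28 (so day 1–3 in a 31-day month, 1–2 in a 30-day month, day 1 in a leap February).
Checking each month of 1947: Jan starts Wed (31d) ✓; Feb starts Sat (28d); Mar starts Sat (31d); Apr starts Tue (30d) ✓; May starts Thu (31d); Jun starts Sun (30d); Jul starts Tue (31d) ✓; Aug starts Fri (31d); Sep starts Mon (30d); Oct starts Wed (31d) ✓; Nov starts Sat (30d); Dec starts Mon (31d) ✓.
Five-Wednesday months: January, April, July, October, December → 5.

5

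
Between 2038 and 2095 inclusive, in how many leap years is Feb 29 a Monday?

Leap years in 2038–2095: 14 of them.
Feb 29 weekday advances by 5 (mod 7) from one leap year to the next four years later (or differs when a century non-leap intervenes).
Leap-day weekdays: 2040:Wed 2044:Mon✓ 2048:Sat 2052:Thu 2056:Tue 2060:Sun 2064:Fri 2068:Wed 2072:Mon✓ 2076:Sat 2080:Thu 2084:Tue 2088:Sun 2092:Fri
Monday: 2044, 2072 → 2.

2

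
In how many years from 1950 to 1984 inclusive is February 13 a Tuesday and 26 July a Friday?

1

Check each year's weekday for February 13 and 26 July:
  1950: Mon/Wed  1951: Tue/Thu  1952: Wed/Sat  1953: Fri/Sun  1954: Sat/Mon  1955: Sun/Tue  1956: Mon/Thu  1957: Wed/Fri  1958: Thu/Sat  1959: Fri/Sun  1960: Sat/Tue  1961: Mon/Wed  1962: Tue/Thu  1963: Wed/Fri  …(7 more)…  1971: Sat/Mon  1972: Sun/Wed  1973: Tue/Thu  1974: Wed/Fri  1975: Thu/Sat  1976: Fri/Mon  1977: Sun/Tue  1978: Mon/Wed  1979: Tue/Thu  1980: Wed/Sat  1981: Fri/Sun  1982: Sat/Mon  1983: Sun/Tue  1984: Mon/Thu
Both conditions hold in: 1968 — 1.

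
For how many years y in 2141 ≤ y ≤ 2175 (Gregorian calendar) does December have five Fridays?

December has 31 days; it has five Fridays when Friday falls among the first (month-length − 28) days — i.e. when December 1 is one of Friday/Thursday/Wednesday.
December 1 by year: 2141:Fri✓ 2142:Sat 2143:Sun 2144:Tue 2145:Wed✓ 2146:Thu✓ 2147:Fri✓ 2148:Sun 2149:Mon 2150:Tue 2151:Wed✓ 2152:Fri✓ 2153:Sat 2154:Sun 2155:Mon …(5 more)… 2161:Tue 2162:Wed✓ 2163:Thu✓ 2164:Sat 2165:Sun 2166:Mon 2167:Tue 2168:Thu✓ 2169:Fri✓ 2170:Sat 2171:Sun 2172:Tue 2173:Wed✓ 2174:Thu✓ 2175:Fri✓
Years with five Fridays: 2141, 2145, 2146, 2147, 2151, 2152, 2156, 2157, 2158, 2162, 2163, 2168, 2169, 2173, 2174, 2175 → 16.

16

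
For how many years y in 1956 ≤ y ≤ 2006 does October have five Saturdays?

21

October has 31 days; it has five Saturdays when Saturday falls among the first (month-length − 28) days — i.e. when October 1 is one of Saturday/Friday/Thursday.
October 1 by year: 1956:Mon 1957:Tue 1958:Wed 1959:Thu✓ 1960:Sat✓ 1961:Sun 1962:Mon 1963:Tue 1964:Thu✓ 1965:Fri✓ 1966:Sat✓ 1967:Sun 1968:Tue 1969:Wed 1970:Thu✓ …(21 more)… 1992:Thu✓ 1993:Fri✓ 1994:Sat✓ 1995:Sun 1996:Tue 1997:Wed 1998:Thu✓ 1999:Fri✓ 2000:Sun 2001:Mon 2002:Tue 2003:Wed 2004:Fri✓ 2005:Sat✓ 2006:Sun
Years with five Saturdays: 1959, 1960, 1964, 1965, 1966, 1970, 1971, 1976, 1977, 1981, 1982, 1983, 1987, 1988, 1992, 1993, 1994, 1998, 1999, 2004, 2005 → 21.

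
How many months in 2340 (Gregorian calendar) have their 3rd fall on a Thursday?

Check the 3rd of each month of 2340: Jan 3: Wed, Feb 3: Sat, Mar 3: Sun, Apr 3: Wed, May 3: Fri, Jun 3: Mon, Jul 3: Wed, Aug 3: Sat, Sep 3: Tue, Oct 3: Thu, Nov 3: Sun, Dec 3: Tue.
Thursday occurs in October — 1 month.

1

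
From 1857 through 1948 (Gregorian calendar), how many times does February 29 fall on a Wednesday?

3

Leap years in 1857–1948: 22 of them.
Feb 29 weekday advances by 5 (mod 7) from one leap year to the next four years later (or differs when a century non-leap intervenes).
Leap-day weekdays: 1860:Wed✓ 1864:Mon 1868:Sat 1872:Thu 1876:Tue 1880:Sun 1884:Fri 1888:Wed✓ 1892:Mon 1896:Sat 1904:Mon 1908:Sat 1912:Thu 1916:Tue 1920:Sun 1924:Fri 1928:Wed✓ 1932:Mon 1936:Sat 1940:Thu 1944:Tue 1948:Sun
Wednesday: 1860, 1888, 1928 → 3.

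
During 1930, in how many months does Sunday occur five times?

4

A month of length L has five Sundays iff its first Sunday is on day ≤ L−28 (so day 1–3 in a 31-day month, 1–2 in a 30-day month, day 1 in a leap February).
Checking each month of 1930: Jan starts Wed (31d); Feb starts Sat (28d); Mar starts Sat (31d) ✓; Apr starts Tue (30d); May starts Thu (31d); Jun starts Sun (30d) ✓; Jul starts Tue (31d); Aug starts Fri (31d) ✓; Sep starts Mon (30d); Oct starts Wed (31d); Nov starts Sat (30d) ✓; Dec starts Mon (31d).
Five-Sunday months: March, June, August, November → 4.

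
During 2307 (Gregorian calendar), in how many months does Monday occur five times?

A month of length L has five Mondays iff its first Monday is on day ≤ L−28 (so day 1–3 in a 31-day month, 1–2 in a 30-day month, day 1 in a leap February).
Checking each month of 2307: Jan starts Tue (31d); Feb starts Fri (28d); Mar starts Fri (31d); Apr starts Mon (30d) ✓; May starts Wed (31d); Jun starts Sat (30d); Jul starts Mon (31d) ✓; Aug starts Thu (31d); Sep starts Sun (30d) ✓; Oct starts Tue (31d); Nov starts Fri (30d); Dec starts Sun (31d) ✓.
Five-Monday months: April, July, September, December → 4.

4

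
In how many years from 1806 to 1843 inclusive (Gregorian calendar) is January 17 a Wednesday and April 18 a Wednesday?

Check each year's weekday for January 17 and April 18:
  1806: Fri/Fri  1807: Sat/Sat  1808: Sun/Mon  1809: Tue/Tue  1810: Wed/Wed ✓  1811: Thu/Thu  1812: Fri/Sat  1813: Sun/Sun  1814: Mon/Mon  1815: Tue/Tue  1816: Wed/Thu  1817: Fri/Fri  1818: Sat/Sat  1819: Sun/Sun  …(10 more)…  1830: Sun/Sun  1831: Mon/Mon  1832: Tue/Wed  1833: Thu/Thu  1834: Fri/Fri  1835: Sat/Sat  1836: Sun/Mon  1837: Tue/Tue  1838: Wed/Wed ✓  1839: Thu/Thu  1840: Fri/Sat  1841: Sun/Sun  1842: Mon/Mon  1843: Tue/Tue
Both conditions hold in: 1810, 1821, 1827, 1838 — 4.

4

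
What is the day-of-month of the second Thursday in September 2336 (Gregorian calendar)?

September 1, 2336 is a Tuesday, so the first Thursday is the 3rd.
The second Thursday is 3 + 7 = 10.

10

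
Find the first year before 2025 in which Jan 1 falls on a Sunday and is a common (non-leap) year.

2023

Jan 1 advances by 2 weekdays after a leap year and by 1 after a common year.
2025: Jan 1 is Wednesday.
2024: Monday (leap)
2023: Sunday
2023 begins on a Sunday and is a common year.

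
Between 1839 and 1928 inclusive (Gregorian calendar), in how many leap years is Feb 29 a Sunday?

Leap years in 1839–1928: 22 of them.
Feb 29 weekday advances by 5 (mod 7) from one leap year to the next four years later (or differs when a century non-leap intervenes).
Leap-day weekdays: 1840:Sat 1844:Thu 1848:Tue 1852:Sun✓ 1856:Fri 1860:Wed 1864:Mon 1868:Sat 1872:Thu 1876:Tue 1880:Sun✓ 1884:Fri 1888:Wed 1892:Mon 1896:Sat 1904:Mon 1908:Sat 1912:Thu 1916:Tue 1920:Sun✓ 1924:Fri 1928:Wed
Sunday: 1852, 1880, 1920 → 3.

3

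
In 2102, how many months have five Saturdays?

A month of length L has five Saturdays iff its first Saturday is on day ≤ L−28 (so day 1–3 in a 31-day month, 1–2 in a 30-day month, day 1 in a leap February).
Checking each month of 2102: Jan starts Sun (31d); Feb starts Wed (28d); Mar starts Wed (31d); Apr starts Sat (30d) ✓; May starts Mon (31d); Jun starts Thu (30d); Jul starts Sat (31d) ✓; Aug starts Tue (31d); Sep starts Fri (30d) ✓; Oct starts Sun (31d); Nov starts Wed (30d); Dec starts Fri (31d) ✓.
Five-Saturday months: April, July, September, December → 4.

4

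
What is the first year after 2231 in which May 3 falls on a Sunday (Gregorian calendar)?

From one year to the next, a fixed date's weekday advances by 1, or by 2 when a Feb 29 lies between the two dates.
2231: May 3 is Tuesday.
2232: Thursday (+2)
2233: Friday (+1)
2234: Saturday (+1)
2235: Sunday (+1)
May 3 falls on a Sunday in 2235.

2235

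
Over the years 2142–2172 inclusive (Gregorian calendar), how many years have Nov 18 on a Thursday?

Track Nov 18's weekday year by year (advancing +1, or +2 across a Feb 29):
  2142: Sun  2143: Mon (+1)  2144: Wed (+2)  2145: Thu (+1) ✓  2146: Fri (+1)
  2147: Sat (+1)  2148: Mon (+2)  2149: Tue (+1)  2150: Wed (+1)  2151: Thu (+1) ✓
  2152: Sat (+2)  2153: Sun (+1)  2154: Mon (+1)  2155: Tue (+1)  … (3 more years) …
  2159: Sun (+1)  2160: Tue (+2)  2161: Wed (+1)  2162: Thu (+1) ✓  2163: Fri (+1)
  2164: Sun (+2)  2165: Mon (+1)  2166: Tue (+1)  2167: Wed (+1)  2168: Fri (+2)
  2169: Sat (+1)  2170: Sun (+1)  2171: Mon (+1)  2172: Wed (+2)
Thursday years: 2145, 2151, 2156, 2162 — 4 in total.

4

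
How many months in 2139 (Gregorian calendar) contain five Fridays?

4

A month of length L has five Fridays iff its first Friday is on day ≤ L−28 (so day 1–3 in a 31-day month, 1–2 in a 30-day month, day 1 in a leap February).
Checking each month of 2139: Jan starts Thu (31d) ✓; Feb starts Sun (28d); Mar starts Sun (31d); Apr starts Wed (30d); May starts Fri (31d) ✓; Jun starts Mon (30d); Jul starts Wed (31d) ✓; Aug starts Sat (31d); Sep starts Tue (30d); Oct starts Thu (31d) ✓; Nov starts Sun (30d); Dec starts Tue (31d).
Five-Friday months: January, May, July, October → 4.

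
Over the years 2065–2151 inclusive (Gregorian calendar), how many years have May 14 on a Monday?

Track May 14's weekday year by year (advancing +1, or +2 across a Feb 29):
  2065: Thu  2066: Fri (+1)  2067: Sat (+1)  2068: Mon (+2) ✓  2069: Tue (+1)
  2070: Wed (+1)  2071: Thu (+1)  2072: Sat (+2)  2073: Sun (+1)  2074: Mon (+1) ✓
  2075: Tue (+1)  2076: Thu (+2)  2077: Fri (+1)  2078: Sat (+1)  … (59 more years) …
  2138: Wed (+1)  2139: Thu (+1)  2140: Sat (+2)  2141: Sun (+1)  2142: Mon (+1) ✓
  2143: Tue (+1)  2144: Thu (+2)  2145: Fri (+1)  2146: Sat (+1)  2147: Sun (+1)
  2148: Tue (+2)  2149: Wed (+1)  2150: Thu (+1)  2151: Fri (+1)
Monday years: 2068, 2074, 2085, 2091, 2096, 2103, 2108, 2114, 2125, 2131, 2136, 2142 — 12 in total.

12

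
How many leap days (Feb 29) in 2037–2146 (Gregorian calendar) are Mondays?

4

Leap years in 2037–2146: 26 of them.
Feb 29 weekday advances by 5 (mod 7) from one leap year to the next four years later (or differs when a century non-leap intervenes).
Leap-day weekdays: 2040:Wed 2044:Mon✓ 2048:Sat 2052:Thu 2056:Tue 2060:Sun 2064:Fri 2068:Wed 2072:Mon✓ 2076:Sat 2080:Thu 2084:Tue 2088:Sun 2092:Fri 2096:Wed 2104:Fri 2108:Wed 2112:Mon✓ 2116:Sat 2120:Thu 2124:Tue 2128:Sun 2132:Fri 2136:Wed 2140:Mon✓ 2144:Sat
Monday: 2044, 2072, 2112, 2140 → 4.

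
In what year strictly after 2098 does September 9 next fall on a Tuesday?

From one year to the next, a fixed date's weekday advances by 1, or by 2 when a Feb 29 lies between the two dates.
2098: September 9 is Tuesday.
2099: Wednesday (+1)
2100: Thursday (+1)
2101: Friday (+1)
2102: Saturday (+1)
2103: Sunday (+1)
2104: Tuesday (+2)
September 9 falls on a Tuesday in 2104.

2104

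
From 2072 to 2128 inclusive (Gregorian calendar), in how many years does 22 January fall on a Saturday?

8

Track 22 January's weekday year by year (advancing +1, or +2 across a Feb 29):
  2072: Fri  2073: Sun (+2)  2074: Mon (+1)  2075: Tue (+1)  2076: Wed (+1)
  2077: Fri (+2)  2078: Sat (+1) ✓  2079: Sun (+1)  2080: Mon (+1)  2081: Wed (+2)
  2082: Thu (+1)  2083: Fri (+1)  2084: Sat (+1) ✓  2085: Mon (+2)  … (29 more years) …
  2115: Tue (+1)  2116: Wed (+1)  2117: Fri (+2)  2118: Sat (+1) ✓  2119: Sun (+1)
  2120: Mon (+1)  2121: Wed (+2)  2122: Thu (+1)  2123: Fri (+1)  2124: Sat (+1) ✓
  2125: Mon (+2)  2126: Tue (+1)  2127: Wed (+1)  2128: Thu (+1)
Saturday years: 2078, 2084, 2089, 2095, 2101, 2107, 2118, 2124 — 8 in total.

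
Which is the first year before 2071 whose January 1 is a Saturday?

2067

Jan 1 advances by 2 weekdays after a leap year and by 1 after a common year.
2071: Jan 1 is Thursday.
2070: Wednesday
2069: Tuesday
2068: Sunday (leap)
2067: Saturday
2067 begins on a Saturday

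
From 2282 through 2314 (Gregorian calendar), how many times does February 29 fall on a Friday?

Leap years in 2282–2314: 7 of them.
Feb 29 weekday advances by 5 (mod 7) from one leap year to the next four years later (or differs when a century non-leap intervenes).
Leap-day weekdays: 2284:Fri✓ 2288:Wed 2292:Mon 2296:Sat 2304:Mon 2308:Sat 2312:Thu
Friday: 2284 → 1.

1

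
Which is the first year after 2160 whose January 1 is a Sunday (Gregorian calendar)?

Jan 1 advances by 2 weekdays after a leap year and by 1 after a common year.
2160: Jan 1 is Tuesday (leap).
2161: Thursday
2162: Friday
2163: Saturday
2164: Sunday (leap)
2164 begins on a Sunday

2164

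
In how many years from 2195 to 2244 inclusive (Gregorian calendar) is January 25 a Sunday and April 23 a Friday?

Check each year's weekday for January 25 and April 23:
  2195: Sun/Thu  2196: Mon/Sat  2197: Wed/Sun  2198: Thu/Mon  2199: Fri/Tue  2200: Sat/Wed  2201: Sun/Thu  2202: Mon/Fri  2203: Tue/Sat  2204: Wed/Mon  2205: Fri/Tue  2206: Sat/Wed  2207: Sun/Thu  2208: Mon/Sat  …(22 more)…  2231: Tue/Sat  2232: Wed/Mon  2233: Fri/Tue  2234: Sat/Wed  2235: Sun/Thu  2236: Mon/Sat  2237: Wed/Sun  2238: Thu/Mon  2239: Fri/Tue  2240: Sat/Thu  2241: Mon/Fri  2242: Tue/Sat  2243: Wed/Sun  2244: Thu/Tue
Both conditions hold in: 2224 — 1.

1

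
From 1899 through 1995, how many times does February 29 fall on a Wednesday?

3

Leap years in 1899–1995: 23 of them.
Feb 29 weekday advances by 5 (mod 7) from one leap year to the next four years later (or differs when a century non-leap intervenes).
Leap-day weekdays: 1904:Mon 1908:Sat 1912:Thu 1916:Tue 1920:Sun 1924:Fri 1928:Wed✓ 1932:Mon 1936:Sat 1940:Thu 1944:Tue 1948:Sun 1952:Fri 1956:Wed✓ 1960:Mon 1964:Sat 1968:Thu 1972:Tue 1976:Sun 1980:Fri 1984:Wed✓ 1988:Mon 1992:Sat
Wednesday: 1928, 1956, 1984 → 3.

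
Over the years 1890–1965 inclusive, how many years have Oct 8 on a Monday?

Track Oct 8's weekday year by year (advancing +1, or +2 across a Feb 29):
  1890: Wed  1891: Thu (+1)  1892: Sat (+2)  1893: Sun (+1)  1894: Mon (+1) ✓
  1895: Tue (+1)  1896: Thu (+2)  1897: Fri (+1)  1898: Sat (+1)  1899: Sun (+1)
  1900: Mon (+1) ✓  1901: Tue (+1)  1902: Wed (+1)  1903: Thu (+1)  … (48 more years) …
  1952: Wed (+2)  1953: Thu (+1)  1954: Fri (+1)  1955: Sat (+1)  1956: Mon (+2) ✓
  1957: Tue (+1)  1958: Wed (+1)  1959: Thu (+1)  1960: Sat (+2)  1961: Sun (+1)
  1962: Mon (+1) ✓  1963: Tue (+1)  1964: Thu (+2)  1965: Fri (+1)
Monday years: 1894, 1900, 1906, 1917, 1923, 1928, 1934, 1945, 1951, 1956, 1962 — 11 in total.

11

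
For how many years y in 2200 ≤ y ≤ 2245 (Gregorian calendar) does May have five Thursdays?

20

May has 31 days; it has five Thursdays when Thursday falls among the first (month-length − 28) days — i.e. when May 1 is one of Thursday/Wednesday/Tuesday.
May 1 by year: 2200:Thu✓ 2201:Fri 2202:Sat 2203:Sun 2204:Tue✓ 2205:Wed✓ 2206:Thu✓ 2207:Fri 2208:Sun 2209:Mon 2210:Tue✓ 2211:Wed✓ 2212:Fri 2213:Sat 2214:Sun …(16 more)… 2231:Sun 2232:Tue✓ 2233:Wed✓ 2234:Thu✓ 2235:Fri 2236:Sun 2237:Mon 2238:Tue✓ 2239:Wed✓ 2240:Fri 2241:Sat 2242:Sun 2243:Mon 2244:Wed✓ 2245:Thu✓
Years with five Thursdays: 2200, 2204, 2205, 2206, 2210, 2211, 2216, 2217, 2221, 2222, 2223, 2227, 2228, 2232, 2233, 2234, 2238, 2239, 2244, 2245 → 20.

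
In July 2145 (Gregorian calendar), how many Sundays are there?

4

July 2145 has 31 days and begins on Thursday.
The first Sunday is July 4.
Sundays fall on 4, 11, 18, 25 — that's 4.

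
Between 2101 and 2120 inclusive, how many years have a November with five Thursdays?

6

November has 30 days; it has five Thursdays when Thursday falls among the first (month-length − 28) days — i.e. when November 1 is one of Thursday/Wednesday.
November 1 by year: 2101:Tue 2102:Wed✓ 2103:Thu✓ 2104:Sat 2105:Sun 2106:Mon 2107:Tue 2108:Thu✓ 2109:Fri 2110:Sat 2111:Sun 2112:Tue 2113:Wed✓ 2114:Thu✓ 2115:Fri 2116:Sun 2117:Mon 2118:Tue 2119:Wed✓ 2120:Fri
Years with five Thursdays: 2102, 2103, 2108, 2113, 2114, 2119 → 6.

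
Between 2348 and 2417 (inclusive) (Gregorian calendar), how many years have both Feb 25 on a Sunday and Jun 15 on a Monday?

0

Check each year's weekday for Feb 25 and Jun 15:
  2348: Wed/Tue  2349: Fri/Wed  2350: Sat/Thu  2351: Sun/Fri  2352: Mon/Sun  2353: Wed/Mon  2354: Thu/Tue  2355: Fri/Wed  2356: Sat/Fri  2357: Mon/Sat  2358: Tue/Sun  2359: Wed/Mon  2360: Thu/Wed  2361: Sat/Thu  …(42 more)…  2404: Wed/Tue  2405: Fri/Wed  2406: Sat/Thu  2407: Sun/Fri  2408: Mon/Sun  2409: Wed/Mon  2410: Thu/Tue  2411: Fri/Wed  2412: Sat/Fri  2413: Mon/Sat  2414: Tue/Sun  2415: Wed/Mon  2416: Thu/Wed  2417: Sat/Thu
Both conditions hold in: no year — 0.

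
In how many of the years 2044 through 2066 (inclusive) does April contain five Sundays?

April has 30 days; it has five Sundays when Sunday falls among the first (month-length − 28) days — i.e. when April 1 is one of Sunday/Saturday.
April 1 by year: 2044:Fri 2045:Sat✓ 2046:Sun✓ 2047:Mon 2048:Wed 2049:Thu 2050:Fri 2051:Sat✓ 2052:Mon 2053:Tue 2054:Wed 2055:Thu 2056:Sat✓ 2057:Sun✓ 2058:Mon 2059:Tue 2060:Thu 2061:Fri 2062:Sat✓ 2063:Sun✓ 2064:Tue 2065:Wed 2066:Thu
Years with five Sundays: 2045, 2046, 2051, 2056, 2057, 2062, 2063 → 7.

7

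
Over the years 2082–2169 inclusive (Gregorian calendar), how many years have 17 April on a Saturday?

Track 17 April's weekday year by year (advancing +1, or +2 across a Feb 29):
  2082: Fri  2083: Sat (+1) ✓  2084: Mon (+2)  2085: Tue (+1)  2086: Wed (+1)
  2087: Thu (+1)  2088: Sat (+2) ✓  2089: Sun (+1)  2090: Mon (+1)  2091: Tue (+1)
  2092: Thu (+2)  2093: Fri (+1)  2094: Sat (+1) ✓  2095: Sun (+1)  … (60 more years) …
  2156: Sat (+2) ✓  2157: Sun (+1)  2158: Mon (+1)  2159: Tue (+1)  2160: Thu (+2)
  2161: Fri (+1)  2162: Sat (+1) ✓  2163: Sun (+1)  2164: Tue (+2)  2165: Wed (+1)
  2166: Thu (+1)  2167: Fri (+1)  2168: Sun (+2)  2169: Mon (+1)
Saturday years: 2083, 2088, 2094, 2100, 2106, 2117, 2123, 2128, 2134, 2145, 2151, 2156, 2162 — 13 in total.

13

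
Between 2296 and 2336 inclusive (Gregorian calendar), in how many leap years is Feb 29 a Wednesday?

Leap years in 2296–2336: 10 of them.
Feb 29 weekday advances by 5 (mod 7) from one leap year to the next four years later (or differs when a century non-leap intervenes).
Leap-day weekdays: 2296:Sat 2304:Mon 2308:Sat 2312:Thu 2316:Tue 2320:Sun 2324:Fri 2328:Wed✓ 2332:Mon 2336:Sat
Wednesday: 2328 → 1.

1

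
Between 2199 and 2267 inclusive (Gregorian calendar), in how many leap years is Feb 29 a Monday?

3

Leap years in 2199–2267: 16 of them.
Feb 29 weekday advances by 5 (mod 7) from one leap year to the next four years later (or differs when a century non-leap intervenes).
Leap-day weekdays: 2204:Wed 2208:Mon✓ 2212:Sat 2216:Thu 2220:Tue 2224:Sun 2228:Fri 2232:Wed 2236:Mon✓ 2240:Sat 2244:Thu 2248:Tue 2252:Sun 2256:Fri 2260:Wed 2264:Mon✓
Monday: 2208, 2236, 2264 → 3.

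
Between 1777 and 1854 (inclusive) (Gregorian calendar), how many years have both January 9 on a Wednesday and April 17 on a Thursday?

2

Check each year's weekday for January 9 and April 17:
  1777: Thu/Thu  1778: Fri/Fri  1779: Sat/Sat  1780: Sun/Mon  1781: Tue/Tue  1782: Wed/Wed  1783: Thu/Thu  1784: Fri/Sat  1785: Sun/Sun  1786: Mon/Mon  1787: Tue/Tue  1788: Wed/Thu ✓  1789: Fri/Fri  1790: Sat/Sat  …(50 more)…  1841: Sat/Sat  1842: Sun/Sun  1843: Mon/Mon  1844: Tue/Wed  1845: Thu/Thu  1846: Fri/Fri  1847: Sat/Sat  1848: Sun/Mon  1849: Tue/Tue  1850: Wed/Wed  1851: Thu/Thu  1852: Fri/Sat  1853: Sun/Sun  1854: Mon/Mon
Both conditions hold in: 1788, 1828 — 2.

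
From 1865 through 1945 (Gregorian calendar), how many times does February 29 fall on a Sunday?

Leap years in 1865–1945: 19 of them.
Feb 29 weekday advances by 5 (mod 7) from one leap year to the next four years later (or differs when a century non-leap intervenes).
Leap-day weekdays: 1868:Sat 1872:Thu 1876:Tue 1880:Sun✓ 1884:Fri 1888:Wed 1892:Mon 1896:Sat 1904:Mon 1908:Sat 1912:Thu 1916:Tue 1920:Sun✓ 1924:Fri 1928:Wed 1932:Mon 1936:Sat 1940:Thu 1944:Tue
Sunday: 1880, 1920 → 2.

2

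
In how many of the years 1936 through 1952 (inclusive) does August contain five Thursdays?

August has 31 days; it has five Thursdays when Thursday falls among the first (month-length − 28) days — i.e. when August 1 is one of Thursday/Wednesday/Tuesday.
August 1 by year: 1936:Sat 1937:Sun 1938:Mon 1939:Tue✓ 1940:Thu✓ 1941:Fri 1942:Sat 1943:Sun 1944:Tue✓ 1945:Wed✓ 1946:Thu✓ 1947:Fri 1948:Sun 1949:Mon 1950:Tue✓ 1951:Wed✓ 1952:Fri
Years with five Thursdays: 1939, 1940, 1944, 1945, 1946, 1950, 1951 → 7.

7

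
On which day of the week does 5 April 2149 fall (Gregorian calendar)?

January 1, 2149 is a Wednesday.
April 5 is day 95 of the year, i.e. 94 days after Jan 1.
94 mod 7 = 3, so advance 3 weekdays from Wednesday: Saturday.

Saturday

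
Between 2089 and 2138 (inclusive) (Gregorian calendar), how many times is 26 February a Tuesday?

8

Track 26 February's weekday year by year (advancing +1, or +2 across a Feb 29):
  2089: Sat  2090: Sun (+1)  2091: Mon (+1)  2092: Tue (+1) ✓  2093: Thu (+2)
  2094: Fri (+1)  2095: Sat (+1)  2096: Sun (+1)  2097: Tue (+2) ✓  2098: Wed (+1)
  2099: Thu (+1)  2100: Fri (+1)  2101: Sat (+1)  2102: Sun (+1)  … (22 more years) …
  2125: Mon (+2)  2126: Tue (+1) ✓  2127: Wed (+1)  2128: Thu (+1)  2129: Sat (+2)
  2130: Sun (+1)  2131: Mon (+1)  2132: Tue (+1) ✓  2133: Thu (+2)  2134: Fri (+1)
  2135: Sat (+1)  2136: Sun (+1)  2137: Tue (+2) ✓  2138: Wed (+1)
Tuesday years: 2092, 2097, 2104, 2109, 2115, 2126, 2132, 2137 — 8 in total.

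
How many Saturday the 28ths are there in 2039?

1

Check the 28th of each month of 2039: Jan 28: Fri, Feb 28: Mon, Mar 28: Mon, Apr 28: Thu, May 28: Sat, Jun 28: Tue, Jul 28: Thu, Aug 28: Sun, Sep 28: Wed, Oct 28: Fri, Nov 28: Mon, Dec 28: Wed.
Saturday occurs in May — 1 month.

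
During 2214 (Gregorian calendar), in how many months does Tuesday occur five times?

4

A month of length L has five Tuesdays iff its first Tuesday is on day ≤ L−28 (so day 1–3 in a 31-day month, 1–2 in a 30-day month, day 1 in a leap February).
Checking each month of 2214: Jan starts Sat (31d); Feb starts Tue (28d); Mar starts Tue (31d) ✓; Apr starts Fri (30d); May starts Sun (31d) ✓; Jun starts Wed (30d); Jul starts Fri (31d); Aug starts Mon (31d) ✓; Sep starts Thu (30d); Oct starts Sat (31d); Nov starts Tue (30d) ✓; Dec starts Thu (31d).
Five-Tuesday months: March, May, August, November → 4.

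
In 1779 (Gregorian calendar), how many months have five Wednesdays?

4

A month of length L has five Wednesdays iff its first Wednesday is on day ≤ L−28 (so day 1–3 in a 31-day month, 1–2 in a 30-day month, day 1 in a leap February).
Checking each month of 1779: Jan starts Fri (31d); Feb starts Mon (28d); Mar starts Mon (31d) ✓; Apr starts Thu (30d); May starts Sat (31d); Jun starts Tue (30d) ✓; Jul starts Thu (31d); Aug starts Sun (31d); Sep starts Wed (30d) ✓; Oct starts Fri (31d); Nov starts Mon (30d); Dec starts Wed (31d) ✓.
Five-Wednesday months: March, June, September, December → 4.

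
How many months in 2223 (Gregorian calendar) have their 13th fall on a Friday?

1

Check the 13th of each month of 2223: Jan 13: Mon, Feb 13: Thu, Mar 13: Thu, Apr 13: Sun, May 13: Tue, Jun 13: Fri, Jul 13: Sun, Aug 13: Wed, Sep 13: Sat, Oct 13: Mon, Nov 13: Thu, Dec 13: Sat.
Friday occurs in June — 1 month.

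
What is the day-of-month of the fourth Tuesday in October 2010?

October 1, 2010 is a Friday, so the first Tuesday is the 5th.
The fourth Tuesday is 5 + 21 = 26.

26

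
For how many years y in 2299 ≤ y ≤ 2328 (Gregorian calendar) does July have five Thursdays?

12

July has 31 days; it has five Thursdays when Thursday falls among the first (month-length − 28) days — i.e. when July 1 is one of Thursday/Wednesday/Tuesday.
July 1 by year: 2299:Sat 2300:Sun 2301:Mon 2302:Tue✓ 2303:Wed✓ 2304:Fri 2305:Sat 2306:Sun 2307:Mon 2308:Wed✓ 2309:Thu✓ 2310:Fri 2311:Sat 2312:Mon 2313:Tue✓ 2314:Wed✓ 2315:Thu✓ 2316:Sat 2317:Sun 2318:Mon 2319:Tue✓ 2320:Thu✓ 2321:Fri 2322:Sat 2323:Sun 2324:Tue✓ 2325:Wed✓ 2326:Thu✓ 2327:Fri 2328:Sun
Years with five Thursdays: 2302, 2303, 2308, 2309, 2313, 2314, 2315, 2319, 2320, 2324, 2325, 2326 → 12.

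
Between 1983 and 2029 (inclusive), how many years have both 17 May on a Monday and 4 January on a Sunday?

Check each year's weekday for 17 May and 4 January:
  1983: Tue/Tue  1984: Thu/Wed  1985: Fri/Fri  1986: Sat/Sat  1987: Sun/Sun  1988: Tue/Mon  1989: Wed/Wed  1990: Thu/Thu  1991: Fri/Fri  1992: Sun/Sat  1993: Mon/Mon  1994: Tue/Tue  1995: Wed/Wed  1996: Fri/Thu  …(19 more)…  2016: Tue/Mon  2017: Wed/Wed  2018: Thu/Thu  2019: Fri/Fri  2020: Sun/Sat  2021: Mon/Mon  2022: Tue/Tue  2023: Wed/Wed  2024: Fri/Thu  2025: Sat/Sat  2026: Sun/Sun  2027: Mon/Mon  2028: Wed/Tue  2029: Thu/Thu
Both conditions hold in: 2004 — 1.

1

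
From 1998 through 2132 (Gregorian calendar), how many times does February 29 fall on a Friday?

Leap years in 1998–2132: 33 of them.
Feb 29 weekday advances by 5 (mod 7) from one leap year to the next four years later (or differs when a century non-leap intervenes).
Leap-day weekdays: 2000:Tue 2004:Sun 2008:Fri✓ 2012:Wed 2016:Mon 2020:Sat 2024:Thu 2028:Tue 2032:Sun 2036:Fri✓ 2040:Wed 2044:Mon 2048:Sat …(7 more)… 2080:Thu 2084:Tue 2088:Sun 2092:Fri✓ 2096:Wed 2104:Fri✓ 2108:Wed 2112:Mon 2116:Sat 2120:Thu 2124:Tue 2128:Sun 2132:Fri✓
Friday: 2008, 2036, 2064, 2092, 2104, 2132 → 6.

6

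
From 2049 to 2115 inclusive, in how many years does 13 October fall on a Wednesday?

10

Track 13 October's weekday year by year (advancing +1, or +2 across a Feb 29):
  2049: Wed ✓  2050: Thu (+1)  2051: Fri (+1)  2052: Sun (+2)  2053: Mon (+1)
  2054: Tue (+1)  2055: Wed (+1) ✓  2056: Fri (+2)  2057: Sat (+1)  2058: Sun (+1)
  2059: Mon (+1)  2060: Wed (+2) ✓  2061: Thu (+1)  2062: Fri (+1)  … (39 more years) …
  2102: Fri (+1)  2103: Sat (+1)  2104: Mon (+2)  2105: Tue (+1)  2106: Wed (+1) ✓
  2107: Thu (+1)  2108: Sat (+2)  2109: Sun (+1)  2110: Mon (+1)  2111: Tue (+1)
  2112: Thu (+2)  2113: Fri (+1)  2114: Sat (+1)  2115: Sun (+1)
Wednesday years: 2049, 2055, 2060, 2066, 2077, 2083, 2088, 2094, 2100, 2106 — 10 in total.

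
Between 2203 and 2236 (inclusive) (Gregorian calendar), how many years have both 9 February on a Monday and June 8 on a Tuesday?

1

Check each year's weekday for 9 February and June 8:
  2203: Wed/Wed  2204: Thu/Fri  2205: Sat/Sat  2206: Sun/Sun  2207: Mon/Mon  2208: Tue/Wed  2209: Thu/Thu  2210: Fri/Fri  2211: Sat/Sat  2212: Sun/Mon  2213: Tue/Tue  2214: Wed/Wed  2215: Thu/Thu  2216: Fri/Sat  …(6 more)…  2223: Sun/Sun  2224: Mon/Tue ✓  2225: Wed/Wed  2226: Thu/Thu  2227: Fri/Fri  2228: Sat/Sun  2229: Mon/Mon  2230: Tue/Tue  2231: Wed/Wed  2232: Thu/Fri  2233: Sat/Sat  2234: Sun/Sun  2235: Mon/Mon  2236: Tue/Wed
Both conditions hold in: 2224 — 1.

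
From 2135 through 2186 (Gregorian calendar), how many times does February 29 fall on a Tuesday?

2

Leap years in 2135–2186: 13 of them.
Feb 29 weekday advances by 5 (mod 7) from one leap year to the next four years later (or differs when a century non-leap intervenes).
Leap-day weekdays: 2136:Wed 2140:Mon 2144:Sat 2148:Thu 2152:Tue✓ 2156:Sun 2160:Fri 2164:Wed 2168:Mon 2172:Sat 2176:Thu 2180:Tue✓ 2184:Sun
Tuesday: 2152, 2180 → 2.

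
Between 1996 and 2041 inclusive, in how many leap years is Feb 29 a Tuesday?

Leap years in 1996–2041: 12 of them.
Feb 29 weekday advances by 5 (mod 7) from one leap year to the next four years later (or differs when a century non-leap intervenes).
Leap-day weekdays: 1996:Thu 2000:Tue✓ 2004:Sun 2008:Fri 2012:Wed 2016:Mon 2020:Sat 2024:Thu 2028:Tue✓ 2032:Sun 2036:Fri 2040:Wed
Tuesday: 2000, 2028 → 2.

2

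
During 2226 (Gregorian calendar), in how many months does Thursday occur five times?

A month of length L has five Thursdays iff its first Thursday is on day ≤ L−28 (so day 1–3 in a 31-day month, 1–2 in a 30-day month, day 1 in a leap February).
Checking each month of 2226: Jan starts Sun (31d); Feb starts Wed (28d); Mar starts Wed (31d) ✓; Apr starts Sat (30d); May starts Mon (31d); Jun starts Thu (30d) ✓; Jul starts Sat (31d); Aug starts Tue (31d) ✓; Sep starts Fri (30d); Oct starts Sun (31d); Nov starts Wed (30d) ✓; Dec starts Fri (31d).
Five-Thursday months: March, June, August, November → 4.

4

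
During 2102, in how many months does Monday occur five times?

4

A month of length L has five Mondays iff its first Monday is on day ≤ L−28 (so day 1–3 in a 31-day month, 1–2 in a 30-day month, day 1 in a leap February).
Checking each month of 2102: Jan starts Sun (31d) ✓; Feb starts Wed (28d); Mar starts Wed (31d); Apr starts Sat (30d); May starts Mon (31d) ✓; Jun starts Thu (30d); Jul starts Sat (31d) ✓; Aug starts Tue (31d); Sep starts Fri (30d); Oct starts Sun (31d) ✓; Nov starts Wed (30d); Dec starts Fri (31d).
Five-Monday months: January, May, July, October → 4.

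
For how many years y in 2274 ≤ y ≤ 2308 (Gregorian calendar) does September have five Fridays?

September has 30 days; it has five Fridays when Friday falls among the first (month-length − 28) days — i.e. when September 1 is one of Friday/Thursday.
September 1 by year: 2274:Tue 2275:Wed 2276:Fri✓ 2277:Sat 2278:Sun 2279:Mon 2280:Wed 2281:Thu✓ 2282:Fri✓ 2283:Sat 2284:Mon 2285:Tue 2286:Wed 2287:Thu✓ 2288:Sat …(5 more)… 2294:Sat 2295:Sun 2296:Tue 2297:Wed 2298:Thu✓ 2299:Fri✓ 2300:Sat 2301:Sun 2302:Mon 2303:Tue 2304:Thu✓ 2305:Fri✓ 2306:Sat 2307:Sun 2308:Tue
Years with five Fridays: 2276, 2281, 2282, 2287, 2292, 2293, 2298, 2299, 2304, 2305 → 10.

10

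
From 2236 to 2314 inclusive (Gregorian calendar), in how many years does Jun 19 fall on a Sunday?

12

Track Jun 19's weekday year by year (advancing +1, or +2 across a Feb 29):
  2236: Sun ✓  2237: Mon (+1)  2238: Tue (+1)  2239: Wed (+1)  2240: Fri (+2)
  2241: Sat (+1)  2242: Sun (+1) ✓  2243: Mon (+1)  2244: Wed (+2)  2245: Thu (+1)
  2246: Fri (+1)  2247: Sat (+1)  2248: Mon (+2)  2249: Tue (+1)  … (51 more years) …
  2301: Wed (+1)  2302: Thu (+1)  2303: Fri (+1)  2304: Sun (+2) ✓  2305: Mon (+1)
  2306: Tue (+1)  2307: Wed (+1)  2308: Fri (+2)  2309: Sat (+1)  2310: Sun (+1) ✓
  2311: Mon (+1)  2312: Wed (+2)  2313: Thu (+1)  2314: Fri (+1)
Sunday years: 2236, 2242, 2253, 2259, 2264, 2270, 2281, 2287, 2292, 2298, 2304, 2310 — 12 in total.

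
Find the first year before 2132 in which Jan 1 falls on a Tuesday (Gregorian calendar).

Jan 1 advances by 2 weekdays after a leap year and by 1 after a common year.
2132: Jan 1 is Tuesday (leap).
2131: Monday
2130: Sunday
2129: Saturday
2128: Thursday (leap)
2127: Wednesday
2126: Tuesday
2126 begins on a Tuesday

2126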